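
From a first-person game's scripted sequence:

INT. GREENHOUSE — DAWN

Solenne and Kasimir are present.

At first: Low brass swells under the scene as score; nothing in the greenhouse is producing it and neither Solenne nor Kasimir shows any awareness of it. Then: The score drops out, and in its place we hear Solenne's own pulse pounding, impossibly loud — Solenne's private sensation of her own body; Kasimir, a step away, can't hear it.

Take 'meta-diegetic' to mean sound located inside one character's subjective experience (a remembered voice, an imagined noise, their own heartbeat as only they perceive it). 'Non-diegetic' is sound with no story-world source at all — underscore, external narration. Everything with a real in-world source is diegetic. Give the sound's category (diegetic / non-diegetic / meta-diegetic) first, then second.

non-diegetic, meta-diegetic

First: underscore with no in-world source, inaudible to the characters → non-diegetic.
Second: the body sound is Solenne's subjective perception alone — Kasimir can't hear it → meta-diegetic.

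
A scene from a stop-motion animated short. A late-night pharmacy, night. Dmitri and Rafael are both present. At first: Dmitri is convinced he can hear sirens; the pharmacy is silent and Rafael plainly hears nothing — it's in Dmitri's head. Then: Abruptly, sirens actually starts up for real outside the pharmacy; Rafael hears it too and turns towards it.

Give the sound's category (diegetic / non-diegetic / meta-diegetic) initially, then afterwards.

Initially: only Dmitri 'hears' it — imagined, in his mind → meta-diegetic.
Afterwards: now there's a real external source and Rafael hears it too — in the story world → diegetic.

meta-diegetic, diegetic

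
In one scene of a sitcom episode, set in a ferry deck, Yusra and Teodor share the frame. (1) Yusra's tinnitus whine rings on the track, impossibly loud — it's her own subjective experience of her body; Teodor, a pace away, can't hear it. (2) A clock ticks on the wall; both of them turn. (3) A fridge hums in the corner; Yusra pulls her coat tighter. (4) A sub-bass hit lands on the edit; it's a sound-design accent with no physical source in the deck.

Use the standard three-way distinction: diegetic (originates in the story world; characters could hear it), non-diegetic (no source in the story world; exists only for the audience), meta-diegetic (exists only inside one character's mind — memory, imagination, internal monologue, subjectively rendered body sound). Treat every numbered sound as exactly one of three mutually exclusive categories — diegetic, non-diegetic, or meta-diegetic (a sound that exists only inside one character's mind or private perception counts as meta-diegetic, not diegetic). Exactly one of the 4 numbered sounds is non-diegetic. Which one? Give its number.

Sound (1): a subjective body sound — Yusra's private perception, inaudible to Teodor, so meta-diegetic.
(2) a clock is a real object/event in the scene's world → diegetic.
(3) is diegetic: it's the actual ambient sound of the location.
Sound (4): nothing in the scene produces it; it's an accent added for the audience, so non-diegetic.
Only (4) is non-diegetic.

4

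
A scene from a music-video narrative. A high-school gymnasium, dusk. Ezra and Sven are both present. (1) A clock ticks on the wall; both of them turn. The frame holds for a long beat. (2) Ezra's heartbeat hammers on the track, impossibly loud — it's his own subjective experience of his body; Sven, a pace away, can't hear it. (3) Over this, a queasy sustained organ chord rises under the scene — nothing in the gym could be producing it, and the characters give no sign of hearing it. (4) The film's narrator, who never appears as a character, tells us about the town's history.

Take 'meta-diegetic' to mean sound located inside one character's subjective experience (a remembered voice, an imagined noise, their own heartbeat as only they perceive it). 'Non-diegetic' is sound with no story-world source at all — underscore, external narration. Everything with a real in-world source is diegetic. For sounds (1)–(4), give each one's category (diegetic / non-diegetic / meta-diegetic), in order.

diegetic, meta-diegetic, non-diegetic, non-diegetic

Sound (1): an in-world source (a clock); characters could hear it, so diegetic.
(2) is meta-diegetic: point-of-audition from inside Ezra's body; not a sound in the room.
(3) is non-diegetic: nothing in the gym produces it and the characters don't hear it — pure soundtrack.
(4) is non-diegetic: the narrator exists outside the story world, addressing only the audience.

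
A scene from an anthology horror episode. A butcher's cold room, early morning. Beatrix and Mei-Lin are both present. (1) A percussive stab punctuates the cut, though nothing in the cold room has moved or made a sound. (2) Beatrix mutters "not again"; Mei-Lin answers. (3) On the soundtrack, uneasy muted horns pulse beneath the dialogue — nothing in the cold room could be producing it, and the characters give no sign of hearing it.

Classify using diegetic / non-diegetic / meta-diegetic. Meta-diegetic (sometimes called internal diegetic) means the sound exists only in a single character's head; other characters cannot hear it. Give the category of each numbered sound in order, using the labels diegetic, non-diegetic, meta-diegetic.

non-diegetic, diegetic, non-diegetic

(1) it's a sound-design accent with no in-world source; no one in the scene can hear it → non-diegetic.
(2) is diegetic: Beatrix is a character speaking aloud in the scene.
Sound (3): nothing in the cold room produces it and the characters don't hear it — pure soundtrack, so non-diegetic.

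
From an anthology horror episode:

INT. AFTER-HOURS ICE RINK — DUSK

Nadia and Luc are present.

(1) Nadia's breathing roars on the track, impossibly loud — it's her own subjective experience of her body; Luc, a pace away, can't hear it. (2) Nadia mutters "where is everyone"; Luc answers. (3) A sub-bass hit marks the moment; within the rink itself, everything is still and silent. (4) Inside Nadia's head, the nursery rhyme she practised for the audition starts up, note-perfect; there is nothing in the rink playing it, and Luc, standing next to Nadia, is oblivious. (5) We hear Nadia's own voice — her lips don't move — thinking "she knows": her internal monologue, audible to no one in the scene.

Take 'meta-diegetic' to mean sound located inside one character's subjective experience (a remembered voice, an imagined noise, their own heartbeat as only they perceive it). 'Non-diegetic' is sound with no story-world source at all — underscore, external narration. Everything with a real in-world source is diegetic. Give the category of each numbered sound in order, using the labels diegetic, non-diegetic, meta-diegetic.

meta-diegetic, diegetic, non-diegetic, meta-diegetic, meta-diegetic

(1) point-of-audition from inside Nadia's body; not a sound in the room → meta-diegetic.
Sound (2): Nadia is a character speaking aloud in the scene, so diegetic.
Sound (3): it's a sound-design accent with no in-world source; no one in the scene can hear it, so non-diegetic.
(4) is meta-diegetic: it lives in Nadia's subjectivity, not in the rink.
Sound (5): it's Nadia's unspoken thought, heard only by the audience via her subjectivity, so meta-diegetic.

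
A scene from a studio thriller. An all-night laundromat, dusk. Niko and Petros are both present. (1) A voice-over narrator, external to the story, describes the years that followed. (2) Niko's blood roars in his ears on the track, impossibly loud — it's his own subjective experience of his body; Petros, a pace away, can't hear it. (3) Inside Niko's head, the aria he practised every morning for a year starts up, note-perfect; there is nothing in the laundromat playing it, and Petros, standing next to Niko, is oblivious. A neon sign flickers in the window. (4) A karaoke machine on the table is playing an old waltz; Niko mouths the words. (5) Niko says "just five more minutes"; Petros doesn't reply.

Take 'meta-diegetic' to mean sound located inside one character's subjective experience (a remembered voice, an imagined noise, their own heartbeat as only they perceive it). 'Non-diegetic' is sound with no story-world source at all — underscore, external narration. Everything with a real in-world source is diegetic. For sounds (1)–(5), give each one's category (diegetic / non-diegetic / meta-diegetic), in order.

(1) is non-diegetic: external voice-over — not a character, not heard by anyone in the scene.
(2) a subjective body sound — Niko's private perception, inaudible to Petros → meta-diegetic.
(3) it lives in Niko's subjectivity, not in the laundromat → meta-diegetic.
Sound (4): source music from a karaoke machine, which exists in the story world, so diegetic.
(5) spoken by a character present in the story world → diegetic.

non-diegetic, meta-diegetic, meta-diegetic, diegetic, diegetic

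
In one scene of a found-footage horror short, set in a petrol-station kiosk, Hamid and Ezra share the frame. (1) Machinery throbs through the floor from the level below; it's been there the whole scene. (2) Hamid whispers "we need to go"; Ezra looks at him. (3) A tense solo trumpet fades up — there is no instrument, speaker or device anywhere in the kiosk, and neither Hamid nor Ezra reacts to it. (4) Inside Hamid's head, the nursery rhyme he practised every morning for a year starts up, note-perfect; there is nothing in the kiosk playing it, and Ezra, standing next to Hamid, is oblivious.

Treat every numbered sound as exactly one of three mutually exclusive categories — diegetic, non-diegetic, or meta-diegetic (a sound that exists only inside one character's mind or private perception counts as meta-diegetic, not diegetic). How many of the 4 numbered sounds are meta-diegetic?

(1) is diegetic: it's the actual ambient sound of the location.
(2) on-screen dialogue — Hamid speaks and Ezra is there to hear → diegetic.
Sound (3): it has no source in the story world and no character can hear it — it's underscore, so non-diegetic.
Sound (4): the music is a memory playing inside Hamid's mind alone; no real-world source, Ezra can't hear it, so meta-diegetic.
Meta-diegetic: (4) — that's 1.

1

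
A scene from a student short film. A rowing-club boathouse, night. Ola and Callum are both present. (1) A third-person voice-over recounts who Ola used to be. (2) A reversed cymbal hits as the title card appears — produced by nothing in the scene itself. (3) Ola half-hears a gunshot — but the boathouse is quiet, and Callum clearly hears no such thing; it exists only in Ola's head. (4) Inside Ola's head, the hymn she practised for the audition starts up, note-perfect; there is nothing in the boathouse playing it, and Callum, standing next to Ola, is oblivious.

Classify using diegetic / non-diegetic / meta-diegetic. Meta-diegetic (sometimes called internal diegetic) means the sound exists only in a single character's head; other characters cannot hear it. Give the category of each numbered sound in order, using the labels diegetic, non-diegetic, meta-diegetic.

non-diegetic, non-diegetic, meta-diegetic, meta-diegetic

(1) is non-diegetic: commentary laid over the scene from outside the fiction.
(2) is non-diegetic: it's a sound-design accent with no in-world source; no one in the scene can hear it.
(3) Ola alone 'hears' it — an imagined sound, not present in the space → meta-diegetic.
Sound (4): the music is a memory playing inside Ola's mind alone; no real-world source, Callum can't hear it, so meta-diegetic.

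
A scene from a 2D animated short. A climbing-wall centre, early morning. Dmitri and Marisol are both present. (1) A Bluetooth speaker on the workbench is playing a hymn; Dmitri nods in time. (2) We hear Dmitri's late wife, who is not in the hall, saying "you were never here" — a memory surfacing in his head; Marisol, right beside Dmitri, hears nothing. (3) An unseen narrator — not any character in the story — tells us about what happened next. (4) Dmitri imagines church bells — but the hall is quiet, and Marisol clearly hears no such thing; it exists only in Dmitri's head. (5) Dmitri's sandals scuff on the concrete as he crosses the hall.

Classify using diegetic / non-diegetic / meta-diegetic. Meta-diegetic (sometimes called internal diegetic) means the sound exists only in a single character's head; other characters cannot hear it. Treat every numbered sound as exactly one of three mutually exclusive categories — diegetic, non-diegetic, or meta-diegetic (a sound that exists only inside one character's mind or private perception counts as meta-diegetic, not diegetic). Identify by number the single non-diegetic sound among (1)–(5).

3

(1) is diegetic: the music comes from an on-screen device that Dmitri responds to.
(2) it's Dmitri's recollection rendered as sound; the other character can't hear it → meta-diegetic.
Sound (3): external voice-over — not a character, not heard by anyone in the scene, so non-diegetic.
(4) is meta-diegetic: subjective to Dmitri: the hall is silent and Marisol hears nothing.
(5) it's the physical sound of Dmitri moving in the space → diegetic.
Only (3) is non-diegetic.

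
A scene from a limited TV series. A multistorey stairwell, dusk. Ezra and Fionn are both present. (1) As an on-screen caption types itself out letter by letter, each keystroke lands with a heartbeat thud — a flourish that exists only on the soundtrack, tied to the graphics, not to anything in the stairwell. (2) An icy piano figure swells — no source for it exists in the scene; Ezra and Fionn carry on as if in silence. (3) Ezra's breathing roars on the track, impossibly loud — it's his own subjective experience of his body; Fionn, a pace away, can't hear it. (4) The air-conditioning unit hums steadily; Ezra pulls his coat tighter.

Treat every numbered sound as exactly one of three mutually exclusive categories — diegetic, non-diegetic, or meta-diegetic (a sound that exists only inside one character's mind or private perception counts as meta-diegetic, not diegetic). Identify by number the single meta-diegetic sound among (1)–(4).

Sound (1): sound married to a title/caption — outside the diegesis by definition, so non-diegetic.
Sound (2): nothing in the stairwell produces it and the characters don't hear it — pure soundtrack, so non-diegetic.
Sound (3): point-of-audition from inside Ezra's body; not a sound in the room, so meta-diegetic.
(4) is diegetic: ambient/room sound belonging to the story's physical space.
Only (3) is meta-diegetic.

3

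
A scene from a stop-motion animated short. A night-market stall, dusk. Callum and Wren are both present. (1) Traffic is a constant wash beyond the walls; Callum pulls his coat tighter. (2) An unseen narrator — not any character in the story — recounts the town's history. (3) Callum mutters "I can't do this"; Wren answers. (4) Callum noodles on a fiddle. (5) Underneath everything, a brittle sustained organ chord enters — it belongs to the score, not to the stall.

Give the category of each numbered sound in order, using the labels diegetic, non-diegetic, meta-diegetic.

diegetic, non-diegetic, diegetic, diegetic, non-diegetic

(1) traffic is part of the location's real environment → diegetic.
(2) commentary laid over the scene from outside the fiction → non-diegetic.
Sound (3): Callum is a character speaking aloud in the scene, so diegetic.
(4) a character is playing a fiddle on screen → diegetic.
(5) nothing in the stall produces it and the characters don't hear it — pure soundtrack → non-diegetic.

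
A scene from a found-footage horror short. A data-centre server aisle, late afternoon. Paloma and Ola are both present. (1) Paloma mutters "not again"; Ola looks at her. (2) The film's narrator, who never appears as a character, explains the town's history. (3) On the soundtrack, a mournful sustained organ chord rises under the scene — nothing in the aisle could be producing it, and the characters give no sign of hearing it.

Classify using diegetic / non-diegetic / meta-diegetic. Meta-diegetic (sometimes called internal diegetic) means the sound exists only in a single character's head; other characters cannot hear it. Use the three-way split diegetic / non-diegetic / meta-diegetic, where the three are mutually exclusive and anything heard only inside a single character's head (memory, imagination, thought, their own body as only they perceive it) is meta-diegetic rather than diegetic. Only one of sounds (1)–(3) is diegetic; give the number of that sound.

1

(1) is diegetic: on-screen dialogue — Paloma speaks and Ola is there to hear.
(2) is non-diegetic: commentary laid over the scene from outside the fiction.
(3) nothing in the aisle produces it and the characters don't hear it — pure soundtrack → non-diegetic.
Only (1) is diegetic.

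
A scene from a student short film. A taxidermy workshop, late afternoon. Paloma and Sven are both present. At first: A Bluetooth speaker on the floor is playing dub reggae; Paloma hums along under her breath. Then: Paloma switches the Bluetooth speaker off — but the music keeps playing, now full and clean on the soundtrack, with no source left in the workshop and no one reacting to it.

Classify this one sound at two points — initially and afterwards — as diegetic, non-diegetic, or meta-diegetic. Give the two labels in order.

diegetic, non-diegetic

Initially: a Bluetooth speaker is a real in-scene source and Paloma reacts to it → diegetic.
Afterwards: there is no longer any in-world source and no one can hear it — it has become underscore → non-diegetic.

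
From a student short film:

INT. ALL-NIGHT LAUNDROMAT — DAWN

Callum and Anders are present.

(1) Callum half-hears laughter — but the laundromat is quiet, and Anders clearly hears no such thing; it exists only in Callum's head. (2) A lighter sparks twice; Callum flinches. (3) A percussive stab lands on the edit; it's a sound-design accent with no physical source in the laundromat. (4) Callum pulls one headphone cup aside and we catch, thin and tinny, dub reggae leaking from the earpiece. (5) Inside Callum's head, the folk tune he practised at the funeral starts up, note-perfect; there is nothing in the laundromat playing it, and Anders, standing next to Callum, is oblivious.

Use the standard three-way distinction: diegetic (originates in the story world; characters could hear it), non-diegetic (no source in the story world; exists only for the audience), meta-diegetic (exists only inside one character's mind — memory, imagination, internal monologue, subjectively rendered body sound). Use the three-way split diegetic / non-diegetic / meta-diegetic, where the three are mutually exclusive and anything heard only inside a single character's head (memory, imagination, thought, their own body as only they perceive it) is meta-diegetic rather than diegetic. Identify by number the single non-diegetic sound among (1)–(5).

3

(1) is meta-diegetic: subjective to Callum: the laundromat is silent and Anders hears nothing.
(2) is diegetic: an in-world source (a lighter); characters could hear it.
(3) nothing in the scene produces it; it's an accent added for the audience → non-diegetic.
(4) the headphones are an on-screen source → diegetic.
(5) the music is a memory playing inside Callum's mind alone; no real-world source, Anders can't hear it → meta-diegetic.
Only (3) is non-diegetic.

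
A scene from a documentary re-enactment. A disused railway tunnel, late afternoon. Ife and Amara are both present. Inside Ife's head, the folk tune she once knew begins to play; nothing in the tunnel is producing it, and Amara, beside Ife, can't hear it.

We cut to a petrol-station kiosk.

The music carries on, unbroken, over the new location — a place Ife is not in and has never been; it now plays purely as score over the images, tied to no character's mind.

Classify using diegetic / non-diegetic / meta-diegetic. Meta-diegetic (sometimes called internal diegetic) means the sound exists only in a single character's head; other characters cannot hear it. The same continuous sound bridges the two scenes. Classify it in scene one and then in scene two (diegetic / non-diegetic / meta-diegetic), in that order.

meta-diegetic, non-diegetic

Scene one: the music exists only inside Ife's mind; Amara can't hear it → meta-diegetic.
Scene two: it's detached from Ife entirely and plays over unrelated images with no in-world source — conventional underscore → non-diegetic.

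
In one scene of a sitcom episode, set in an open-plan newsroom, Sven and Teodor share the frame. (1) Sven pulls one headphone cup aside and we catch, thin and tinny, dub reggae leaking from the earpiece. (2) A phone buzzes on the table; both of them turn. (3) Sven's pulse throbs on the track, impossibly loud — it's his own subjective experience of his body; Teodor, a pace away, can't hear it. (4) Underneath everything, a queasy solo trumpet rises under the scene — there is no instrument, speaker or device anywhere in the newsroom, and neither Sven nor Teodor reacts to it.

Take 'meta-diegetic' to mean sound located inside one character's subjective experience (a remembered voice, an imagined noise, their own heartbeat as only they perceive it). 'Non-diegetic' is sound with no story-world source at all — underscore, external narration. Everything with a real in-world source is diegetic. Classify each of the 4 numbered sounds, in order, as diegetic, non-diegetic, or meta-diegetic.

diegetic, diegetic, meta-diegetic, non-diegetic

(1) it's leaking from a physical pair of headphones in the scene → diegetic.
(2) is diegetic: a phone is a real object/event in the scene's world.
(3) is meta-diegetic: it's Sven's internal bodily sensation rendered as sound; only Sven 'hears' it.
(4) is non-diegetic: it has no source in the story world and no character can hear it — it's underscore.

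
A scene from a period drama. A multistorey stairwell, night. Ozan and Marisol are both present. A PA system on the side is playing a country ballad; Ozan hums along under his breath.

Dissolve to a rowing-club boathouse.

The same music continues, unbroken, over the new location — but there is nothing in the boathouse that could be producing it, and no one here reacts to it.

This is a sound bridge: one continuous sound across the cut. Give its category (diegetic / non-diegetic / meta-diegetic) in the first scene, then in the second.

diegetic, non-diegetic

Scene one: a PA system is an on-screen source and Ozan reacts to it → diegetic.
Scene two: there is no source in the boathouse and no one hears it — it's now underscore → non-diegetic.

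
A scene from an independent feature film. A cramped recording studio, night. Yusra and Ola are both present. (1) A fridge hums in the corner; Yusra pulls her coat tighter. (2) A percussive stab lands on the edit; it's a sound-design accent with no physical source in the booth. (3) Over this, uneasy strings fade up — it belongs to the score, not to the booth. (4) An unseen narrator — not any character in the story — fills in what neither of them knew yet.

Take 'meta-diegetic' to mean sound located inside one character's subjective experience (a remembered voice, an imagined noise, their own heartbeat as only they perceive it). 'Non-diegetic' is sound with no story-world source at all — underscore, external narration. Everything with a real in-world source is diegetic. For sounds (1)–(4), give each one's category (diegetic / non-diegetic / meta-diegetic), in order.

diegetic, non-diegetic, non-diegetic, non-diegetic

Sound (1): ambient/room sound belonging to the story's physical space, so diegetic.
(2) an editorial stinger — it belongs to the cut, not the story world → non-diegetic.
(3) score with no on-screen or off-screen source; it exists for the audience alone → non-diegetic.
(4) is non-diegetic: the narrator exists outside the story world, addressing only the audience.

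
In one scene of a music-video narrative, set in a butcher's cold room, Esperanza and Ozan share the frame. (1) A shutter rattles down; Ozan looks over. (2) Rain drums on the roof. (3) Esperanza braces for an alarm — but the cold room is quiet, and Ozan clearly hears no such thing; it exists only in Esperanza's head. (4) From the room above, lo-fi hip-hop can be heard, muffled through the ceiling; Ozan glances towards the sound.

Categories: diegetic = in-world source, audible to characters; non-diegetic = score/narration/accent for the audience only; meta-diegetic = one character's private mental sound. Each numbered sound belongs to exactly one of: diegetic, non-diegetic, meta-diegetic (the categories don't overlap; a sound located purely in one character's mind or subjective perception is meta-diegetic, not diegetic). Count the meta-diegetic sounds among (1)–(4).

1

(1) is diegetic: the sound comes from a shutter physically present in the location.
(2) rain is part of the location's real environment → diegetic.
(3) is meta-diegetic: subjective to Esperanza: the cold room is silent and Ozan hears nothing.
(4) it's coming from the room above — a location within the story world — and Ozan reacts → diegetic.
Meta-diegetic: (3) — that's 1.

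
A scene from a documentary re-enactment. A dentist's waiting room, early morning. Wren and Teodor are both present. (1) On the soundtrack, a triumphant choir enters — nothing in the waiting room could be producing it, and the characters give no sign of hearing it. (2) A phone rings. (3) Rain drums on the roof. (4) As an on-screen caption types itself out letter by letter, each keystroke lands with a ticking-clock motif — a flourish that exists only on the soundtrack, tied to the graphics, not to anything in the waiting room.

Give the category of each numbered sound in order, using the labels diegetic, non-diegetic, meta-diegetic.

Sound (1): nothing in the waiting room produces it and the characters don't hear it — pure soundtrack, so non-diegetic.
Sound (2): a phone is a real object/event in the scene's world, so diegetic.
Sound (3): it's the actual ambient sound of the location, so diegetic.
(4) is non-diegetic: it accompanies on-screen graphics, not anything inside the story world.

non-diegetic, diegetic, diegetic, non-diegetic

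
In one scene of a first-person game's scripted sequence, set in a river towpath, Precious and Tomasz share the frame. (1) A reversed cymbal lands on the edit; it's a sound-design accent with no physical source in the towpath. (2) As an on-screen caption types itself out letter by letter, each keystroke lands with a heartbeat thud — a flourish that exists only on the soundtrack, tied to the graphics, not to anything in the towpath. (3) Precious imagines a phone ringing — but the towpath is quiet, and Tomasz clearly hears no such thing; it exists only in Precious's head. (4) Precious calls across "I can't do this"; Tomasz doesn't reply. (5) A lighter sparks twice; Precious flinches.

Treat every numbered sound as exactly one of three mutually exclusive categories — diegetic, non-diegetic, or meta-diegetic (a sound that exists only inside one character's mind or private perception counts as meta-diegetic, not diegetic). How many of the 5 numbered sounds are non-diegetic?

2

(1) it's a sound-design accent with no in-world source; no one in the scene can hear it → non-diegetic.
Sound (2): it accompanies on-screen graphics, not anything inside the story world, so non-diegetic.
(3) Precious alone 'hears' it — an imagined sound, not present in the space → meta-diegetic.
(4) is diegetic: on-screen dialogue — Precious speaks and Tomasz is there to hear.
(5) is diegetic: a lighter is a real object/event in the scene's world.
So 2 of the 5 are non-diegetic: (1), (2).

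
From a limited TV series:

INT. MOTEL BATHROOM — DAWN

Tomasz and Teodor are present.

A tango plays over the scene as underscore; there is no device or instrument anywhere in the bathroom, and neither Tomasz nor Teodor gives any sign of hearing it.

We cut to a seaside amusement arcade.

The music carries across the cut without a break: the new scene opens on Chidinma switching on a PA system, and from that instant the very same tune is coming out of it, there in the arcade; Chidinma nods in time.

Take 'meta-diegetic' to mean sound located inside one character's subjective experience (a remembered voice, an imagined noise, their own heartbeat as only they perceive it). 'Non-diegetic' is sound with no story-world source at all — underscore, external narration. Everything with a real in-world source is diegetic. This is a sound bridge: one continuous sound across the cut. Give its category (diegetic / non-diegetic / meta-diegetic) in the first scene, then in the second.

non-diegetic, diegetic

Scene one: there's no in-world source anywhere and no character hears it — underscore for the audience only → non-diegetic.
Scene two: once Chidinma turns on a PA system, the music has a real source in the story world and Chidinma reacts to it → diegetic.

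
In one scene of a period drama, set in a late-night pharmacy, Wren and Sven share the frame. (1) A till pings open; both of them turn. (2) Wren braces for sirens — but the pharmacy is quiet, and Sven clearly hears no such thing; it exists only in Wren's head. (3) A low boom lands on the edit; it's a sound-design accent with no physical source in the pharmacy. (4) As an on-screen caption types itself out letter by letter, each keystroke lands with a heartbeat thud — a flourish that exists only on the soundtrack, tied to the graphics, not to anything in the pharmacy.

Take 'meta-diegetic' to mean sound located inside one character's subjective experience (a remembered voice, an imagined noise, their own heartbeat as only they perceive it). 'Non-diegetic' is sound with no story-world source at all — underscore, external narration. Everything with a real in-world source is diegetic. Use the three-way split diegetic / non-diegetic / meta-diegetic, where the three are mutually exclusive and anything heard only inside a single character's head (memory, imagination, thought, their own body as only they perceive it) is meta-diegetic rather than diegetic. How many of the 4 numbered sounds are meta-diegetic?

1

(1) is diegetic: an in-world source (a till); characters could hear it.
(2) subjective to Wren: the pharmacy is silent and Sven hears nothing → meta-diegetic.
Sound (3): an editorial stinger — it belongs to the cut, not the story world, so non-diegetic.
(4) sound married to a title/caption — outside the diegesis by definition → non-diegetic.
Meta-diegetic: (2) — that's 1.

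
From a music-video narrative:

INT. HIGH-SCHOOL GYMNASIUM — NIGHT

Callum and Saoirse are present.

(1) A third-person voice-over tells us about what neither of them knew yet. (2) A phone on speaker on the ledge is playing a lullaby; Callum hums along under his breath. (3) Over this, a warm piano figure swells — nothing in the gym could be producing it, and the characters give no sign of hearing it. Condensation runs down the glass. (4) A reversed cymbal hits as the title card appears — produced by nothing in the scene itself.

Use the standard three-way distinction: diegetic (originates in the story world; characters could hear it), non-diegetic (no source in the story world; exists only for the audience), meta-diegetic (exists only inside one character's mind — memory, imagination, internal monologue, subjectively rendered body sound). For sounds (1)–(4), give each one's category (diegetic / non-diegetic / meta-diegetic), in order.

(1) is non-diegetic: the narrator exists outside the story world, addressing only the audience.
(2) is diegetic: source music from a phone on speaker, which exists in the story world.
(3) is non-diegetic: nothing in the gym produces it and the characters don't hear it — pure soundtrack.
(4) is non-diegetic: an editorial stinger — it belongs to the cut, not the story world.

non-diegetic, diegetic, non-diegetic, non-diegetic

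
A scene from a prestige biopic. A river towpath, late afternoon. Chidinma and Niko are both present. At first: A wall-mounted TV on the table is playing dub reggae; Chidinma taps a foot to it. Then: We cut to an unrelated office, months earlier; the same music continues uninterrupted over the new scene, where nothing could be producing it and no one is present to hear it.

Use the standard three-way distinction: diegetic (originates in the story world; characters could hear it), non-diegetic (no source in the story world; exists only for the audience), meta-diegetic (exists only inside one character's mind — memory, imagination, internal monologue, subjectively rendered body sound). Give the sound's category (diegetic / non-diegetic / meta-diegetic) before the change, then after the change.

Before the change: a wall-mounted TV is a real in-scene source and Chidinma reacts to it → diegetic.
After the change: there is no longer any in-world source and no one can hear it — it has become underscore → non-diegetic.

diegetic, non-diegetic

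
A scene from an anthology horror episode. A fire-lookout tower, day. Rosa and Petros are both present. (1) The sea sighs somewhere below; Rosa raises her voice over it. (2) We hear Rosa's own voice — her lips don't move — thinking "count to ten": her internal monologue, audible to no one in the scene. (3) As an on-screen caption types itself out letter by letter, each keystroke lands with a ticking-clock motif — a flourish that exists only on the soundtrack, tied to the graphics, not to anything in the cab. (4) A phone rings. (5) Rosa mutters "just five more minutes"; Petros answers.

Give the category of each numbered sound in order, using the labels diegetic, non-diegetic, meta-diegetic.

diegetic, meta-diegetic, non-diegetic, diegetic, diegetic

(1) is diegetic: it's the actual ambient sound of the location.
(2) it's Rosa's unspoken thought, heard only by the audience via her subjectivity → meta-diegetic.
(3) the caption isn't part of the story world, so neither is the sound tied to it → non-diegetic.
(4) is diegetic: a phone is a real object/event in the scene's world.
(5) is diegetic: Rosa is a character speaking aloud in the scene.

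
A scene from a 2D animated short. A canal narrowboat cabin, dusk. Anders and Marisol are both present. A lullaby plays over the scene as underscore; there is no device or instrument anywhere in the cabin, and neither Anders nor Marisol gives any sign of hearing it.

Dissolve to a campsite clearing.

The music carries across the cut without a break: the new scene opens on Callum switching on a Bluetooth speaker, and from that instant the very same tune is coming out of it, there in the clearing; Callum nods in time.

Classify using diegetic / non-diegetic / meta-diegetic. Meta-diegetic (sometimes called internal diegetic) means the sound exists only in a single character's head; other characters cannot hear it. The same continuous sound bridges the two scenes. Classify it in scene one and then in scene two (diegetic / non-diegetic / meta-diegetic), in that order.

non-diegetic, diegetic

Scene one: there's no in-world source anywhere and no character hears it — underscore for the audience only → non-diegetic.
Scene two: once Callum turns on a Bluetooth speaker, the music has a real source in the story world and Callum reacts to it → diegetic.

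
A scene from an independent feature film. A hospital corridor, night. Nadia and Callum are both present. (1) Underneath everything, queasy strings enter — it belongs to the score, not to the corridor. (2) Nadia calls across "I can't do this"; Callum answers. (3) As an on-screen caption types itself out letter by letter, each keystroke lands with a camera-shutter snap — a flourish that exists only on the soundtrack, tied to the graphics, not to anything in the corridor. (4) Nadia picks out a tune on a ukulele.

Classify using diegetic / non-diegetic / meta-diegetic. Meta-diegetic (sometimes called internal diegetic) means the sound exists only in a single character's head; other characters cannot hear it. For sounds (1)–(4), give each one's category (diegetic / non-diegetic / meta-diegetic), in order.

(1) score with no on-screen or off-screen source; it exists for the audience alone → non-diegetic.
(2) Nadia is a character speaking aloud in the scene → diegetic.
(3) it accompanies on-screen graphics, not anything inside the story world → non-diegetic.
(4) the instrument and the performer are both in the scene → diegetic.

non-diegetic, diegetic, non-diegetic, diegetic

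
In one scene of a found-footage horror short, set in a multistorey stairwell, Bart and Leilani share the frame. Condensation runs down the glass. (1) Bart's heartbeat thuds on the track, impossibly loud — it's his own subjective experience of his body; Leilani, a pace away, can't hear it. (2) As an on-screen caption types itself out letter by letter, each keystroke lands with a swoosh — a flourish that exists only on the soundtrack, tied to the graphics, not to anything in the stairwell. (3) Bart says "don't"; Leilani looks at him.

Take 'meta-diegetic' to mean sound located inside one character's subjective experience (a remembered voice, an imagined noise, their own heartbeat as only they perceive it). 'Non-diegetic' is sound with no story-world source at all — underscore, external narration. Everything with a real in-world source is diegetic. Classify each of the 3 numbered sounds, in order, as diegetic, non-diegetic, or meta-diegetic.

Sound (1): a subjective body sound — Bart's private perception, inaudible to Leilani, so meta-diegetic.
Sound (2): it accompanies on-screen graphics, not anything inside the story world, so non-diegetic.
(3) spoken by a character present in the story world → diegetic.

meta-diegetic, non-diegetic, diegetic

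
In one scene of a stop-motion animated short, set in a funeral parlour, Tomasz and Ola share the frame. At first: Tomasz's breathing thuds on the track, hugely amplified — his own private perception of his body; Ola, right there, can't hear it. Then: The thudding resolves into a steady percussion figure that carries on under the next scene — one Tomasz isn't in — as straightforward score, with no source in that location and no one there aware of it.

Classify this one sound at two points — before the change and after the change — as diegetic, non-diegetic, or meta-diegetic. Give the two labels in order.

Before the change: it's Tomasz's subjective body sound, inaudible to Ola → meta-diegetic.
After the change: detached from Tomasz and playing as sourceless score over a scene he isn't in — for the audience only → non-diegetic.

meta-diegetic, non-diegetic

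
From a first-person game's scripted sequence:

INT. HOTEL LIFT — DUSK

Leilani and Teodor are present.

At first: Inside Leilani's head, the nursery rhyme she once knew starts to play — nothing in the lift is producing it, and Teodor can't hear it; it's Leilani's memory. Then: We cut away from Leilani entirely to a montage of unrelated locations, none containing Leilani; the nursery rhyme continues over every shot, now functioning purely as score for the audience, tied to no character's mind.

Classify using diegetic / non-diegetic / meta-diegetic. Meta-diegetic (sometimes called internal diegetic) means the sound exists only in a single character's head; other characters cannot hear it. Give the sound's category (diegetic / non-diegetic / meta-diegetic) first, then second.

First: the music lives inside Leilani's mind alone; Teodor can't hear it → meta-diegetic.
Second: once it plays over shots Leilani isn't in, detached from any character's subjectivity, it's conventional underscore → non-diegetic.

meta-diegetic, non-diegetic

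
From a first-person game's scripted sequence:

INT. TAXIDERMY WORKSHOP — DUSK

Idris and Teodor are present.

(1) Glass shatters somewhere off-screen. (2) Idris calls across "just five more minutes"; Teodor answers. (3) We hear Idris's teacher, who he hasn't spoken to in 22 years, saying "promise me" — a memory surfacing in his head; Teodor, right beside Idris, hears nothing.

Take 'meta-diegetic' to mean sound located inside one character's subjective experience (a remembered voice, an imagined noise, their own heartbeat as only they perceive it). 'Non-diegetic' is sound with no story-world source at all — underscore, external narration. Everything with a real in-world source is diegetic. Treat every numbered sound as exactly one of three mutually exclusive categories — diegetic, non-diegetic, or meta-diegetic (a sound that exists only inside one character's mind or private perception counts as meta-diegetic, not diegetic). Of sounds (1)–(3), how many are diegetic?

Sound (1): the sound comes from glass physically present in the location, so diegetic.
(2) spoken by a character present in the story world → diegetic.
(3) is meta-diegetic: the voice is a memory playing only inside Idris's mind; Teodor can't hear it.
Diegetic: (1), (2) — that's 2.

2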